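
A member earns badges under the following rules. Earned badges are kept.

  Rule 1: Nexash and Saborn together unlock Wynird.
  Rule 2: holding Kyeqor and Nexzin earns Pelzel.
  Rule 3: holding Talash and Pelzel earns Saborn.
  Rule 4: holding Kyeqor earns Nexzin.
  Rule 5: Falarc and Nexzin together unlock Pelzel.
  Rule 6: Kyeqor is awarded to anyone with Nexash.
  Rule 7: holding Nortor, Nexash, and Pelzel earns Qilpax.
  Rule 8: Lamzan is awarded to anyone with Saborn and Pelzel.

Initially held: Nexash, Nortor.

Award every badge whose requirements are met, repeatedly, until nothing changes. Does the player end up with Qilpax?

With Nexash, Kyeqor is earned (Rule 6).
With Kyeqor, Nexzin is earned (Rule 4).
With Kyeqor and Nexzin, Pelzel is earned (Rule 2).
With Nortor, Nexash, and Pelzel, Qilpax is earned (Rule 7).

Yes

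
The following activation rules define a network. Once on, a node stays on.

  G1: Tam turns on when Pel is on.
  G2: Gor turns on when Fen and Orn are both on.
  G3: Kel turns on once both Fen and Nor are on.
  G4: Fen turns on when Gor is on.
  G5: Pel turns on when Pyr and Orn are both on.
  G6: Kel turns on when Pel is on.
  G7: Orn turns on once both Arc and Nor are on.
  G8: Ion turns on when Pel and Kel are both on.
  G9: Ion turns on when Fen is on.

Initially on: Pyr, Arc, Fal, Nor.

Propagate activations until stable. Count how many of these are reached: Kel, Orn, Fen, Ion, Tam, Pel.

Arc and Nor are on, so Orn turns on (G7).
Pyr and Orn are on, so Pel turns on (G5).
G1: Pel on → Tam on.
G6: Pel on → Kel on.
Pel and Kel are on, so Ion turns on (G8).
Kel: reached.
Orn: reached.
Fen would need Gor (G4), but Gor never turns on.
Ion: reached.
Tam: reached.
Pel: reached.
Reached: Kel, Orn, Ion, Tam, and Pel — 5 of the 6.

5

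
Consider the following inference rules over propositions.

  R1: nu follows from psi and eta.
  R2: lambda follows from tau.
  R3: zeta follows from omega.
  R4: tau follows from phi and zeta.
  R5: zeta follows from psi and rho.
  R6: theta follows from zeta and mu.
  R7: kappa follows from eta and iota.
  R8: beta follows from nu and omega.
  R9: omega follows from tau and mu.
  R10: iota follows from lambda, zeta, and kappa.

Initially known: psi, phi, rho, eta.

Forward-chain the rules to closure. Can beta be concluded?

beta would need nu and omega (R8), but omega is never established.

No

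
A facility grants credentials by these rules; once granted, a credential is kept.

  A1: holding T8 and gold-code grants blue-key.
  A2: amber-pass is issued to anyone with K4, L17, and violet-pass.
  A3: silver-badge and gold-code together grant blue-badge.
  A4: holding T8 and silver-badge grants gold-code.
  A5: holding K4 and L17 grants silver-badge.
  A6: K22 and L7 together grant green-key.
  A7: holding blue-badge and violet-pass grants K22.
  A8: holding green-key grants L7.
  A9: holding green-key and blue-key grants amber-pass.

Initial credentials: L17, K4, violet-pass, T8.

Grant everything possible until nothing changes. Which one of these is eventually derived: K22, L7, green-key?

K22

Holding K4 and L17 grants silver-badge (A5).
Holding T8 and silver-badge grants gold-code (A4).
Holding silver-badge and gold-code grants blue-badge (A3).
Holding blue-badge and violet-pass grants K22 (A7).
green-key would need K22 and L7 (A6), but L7 is never granted. L7 would need green-key (A8), but green-key is never granted.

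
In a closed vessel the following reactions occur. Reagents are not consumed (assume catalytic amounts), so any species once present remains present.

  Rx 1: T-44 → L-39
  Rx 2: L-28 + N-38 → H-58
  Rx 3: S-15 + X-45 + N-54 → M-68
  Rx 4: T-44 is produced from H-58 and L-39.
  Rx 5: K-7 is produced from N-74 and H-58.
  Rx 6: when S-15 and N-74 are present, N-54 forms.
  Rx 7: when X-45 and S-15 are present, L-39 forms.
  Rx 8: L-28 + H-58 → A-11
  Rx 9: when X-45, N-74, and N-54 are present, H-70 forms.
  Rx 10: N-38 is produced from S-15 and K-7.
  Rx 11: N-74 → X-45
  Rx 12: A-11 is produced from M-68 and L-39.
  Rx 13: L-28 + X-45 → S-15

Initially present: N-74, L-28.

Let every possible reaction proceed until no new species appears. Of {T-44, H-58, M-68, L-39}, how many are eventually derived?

N-74 present → X-45 forms (Rx 11).
L-28 and X-45 present → S-15 forms (Rx 13).
X-45 and S-15 present → L-39 forms (Rx 7).
S-15 and N-74 present → N-54 forms (Rx 6).
S-15, X-45, and N-54 present → M-68 forms (Rx 3).
T-44 would need H-58 and L-39 (Rx 4), but H-58 never forms.
H-58 would need L-28 and N-38 (Rx 2), but N-38 never forms.
M-68: reached.
L-39: reached.
Reached: M-68 and L-39 — 2 of the 4.

2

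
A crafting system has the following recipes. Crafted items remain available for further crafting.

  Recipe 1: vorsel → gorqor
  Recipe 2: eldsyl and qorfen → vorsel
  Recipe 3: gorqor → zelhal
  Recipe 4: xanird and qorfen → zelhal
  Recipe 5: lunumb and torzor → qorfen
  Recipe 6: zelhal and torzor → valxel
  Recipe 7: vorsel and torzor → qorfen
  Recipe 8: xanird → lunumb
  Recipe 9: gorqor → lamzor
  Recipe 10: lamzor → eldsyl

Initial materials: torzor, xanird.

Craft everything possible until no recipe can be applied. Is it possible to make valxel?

Yes

Using Recipe 8, xanird makes lunumb.
lunumb and torzor → qorfen (Recipe 5).
Using Recipe 4, xanird and qorfen make zelhal.
zelhal and torzor → valxel (Recipe 6).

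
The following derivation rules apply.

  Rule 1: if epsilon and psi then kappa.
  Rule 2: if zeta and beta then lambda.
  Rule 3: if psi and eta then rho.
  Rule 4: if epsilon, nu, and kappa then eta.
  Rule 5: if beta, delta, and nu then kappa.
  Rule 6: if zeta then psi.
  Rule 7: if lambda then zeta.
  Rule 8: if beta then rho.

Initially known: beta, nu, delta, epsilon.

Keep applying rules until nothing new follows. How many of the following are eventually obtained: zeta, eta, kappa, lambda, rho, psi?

beta, delta, and nu hold, so kappa follows (Rule 5).
From beta, Rule 8 gives rho.
epsilon, nu, and kappa hold, so eta follows (Rule 4).
zeta would need lambda (Rule 7), but lambda is never established.
eta: reached.
kappa: reached.
lambda would need zeta and beta (Rule 2), but zeta is never established.
rho: reached.
psi would need zeta (Rule 6), but zeta is never established.
Reached: eta, kappa, and rho — 3 of the 6.

3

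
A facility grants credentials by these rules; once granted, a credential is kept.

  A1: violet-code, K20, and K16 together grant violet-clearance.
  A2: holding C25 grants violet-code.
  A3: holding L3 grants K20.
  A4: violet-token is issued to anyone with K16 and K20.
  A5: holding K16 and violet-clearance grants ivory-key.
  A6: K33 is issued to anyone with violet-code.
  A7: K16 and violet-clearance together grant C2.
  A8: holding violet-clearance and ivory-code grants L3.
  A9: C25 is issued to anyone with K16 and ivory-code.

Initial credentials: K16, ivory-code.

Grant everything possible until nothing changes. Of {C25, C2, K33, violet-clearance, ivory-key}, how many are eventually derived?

Holding K16 and ivory-code grants C25 (A9).
Holding C25 grants violet-code (A2).
Holding violet-code grants K33 (A6).
C25: reached.
C2 would need K16 and violet-clearance (A7), but violet-clearance is never granted.
K33: reached.
violet-clearance would need violet-code, K20, and K16 (A1), but K20 is never granted.
ivory-key would need K16 and violet-clearance (A5), but violet-clearance is never granted.
Reached: C25 and K33 — 2 of the 5.

2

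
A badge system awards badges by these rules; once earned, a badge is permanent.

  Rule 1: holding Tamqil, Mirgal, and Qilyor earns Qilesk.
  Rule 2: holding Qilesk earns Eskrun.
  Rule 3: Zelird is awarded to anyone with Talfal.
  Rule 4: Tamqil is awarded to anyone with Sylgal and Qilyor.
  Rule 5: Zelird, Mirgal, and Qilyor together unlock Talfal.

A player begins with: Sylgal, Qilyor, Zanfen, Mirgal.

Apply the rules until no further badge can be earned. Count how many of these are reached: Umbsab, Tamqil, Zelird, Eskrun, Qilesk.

3

With Sylgal and Qilyor, Tamqil is earned (Rule 4).
With Tamqil, Mirgal, and Qilyor, Qilesk is earned (Rule 1).
With Qilesk, Eskrun is earned (Rule 2).
No rule produces Umbsab, and it is not given.
Tamqil: reached.
Zelird would need Talfal (Rule 3), but Talfal is never earned.
Eskrun: reached.
Qilesk: reached.
Reached: Tamqil, Eskrun, and Qilesk — 3 of the 5.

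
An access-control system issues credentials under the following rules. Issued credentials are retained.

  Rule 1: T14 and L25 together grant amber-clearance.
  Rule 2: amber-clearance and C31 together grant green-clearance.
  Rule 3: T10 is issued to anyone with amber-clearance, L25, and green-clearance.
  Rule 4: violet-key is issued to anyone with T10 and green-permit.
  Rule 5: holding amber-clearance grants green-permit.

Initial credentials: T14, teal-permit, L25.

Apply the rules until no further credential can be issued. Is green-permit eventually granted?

Yes

Holding T14 and L25 grants amber-clearance (Rule 1).
Holding amber-clearance grants green-permit (Rule 5).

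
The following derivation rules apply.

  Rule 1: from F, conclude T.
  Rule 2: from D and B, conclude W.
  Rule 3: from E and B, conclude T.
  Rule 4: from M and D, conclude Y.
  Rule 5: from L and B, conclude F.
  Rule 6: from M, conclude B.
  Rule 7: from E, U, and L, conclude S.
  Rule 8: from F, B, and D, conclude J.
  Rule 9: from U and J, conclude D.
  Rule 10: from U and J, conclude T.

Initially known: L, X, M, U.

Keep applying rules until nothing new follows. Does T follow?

M holds, so B follows (Rule 6).
From L and B, Rule 5 gives F.
From F, Rule 1 gives T.

Yes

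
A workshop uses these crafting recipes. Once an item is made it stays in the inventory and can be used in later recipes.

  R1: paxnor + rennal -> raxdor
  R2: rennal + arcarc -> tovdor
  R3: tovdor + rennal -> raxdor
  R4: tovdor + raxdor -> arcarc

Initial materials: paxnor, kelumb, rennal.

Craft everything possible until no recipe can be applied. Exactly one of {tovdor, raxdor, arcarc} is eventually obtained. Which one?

Using R1, paxnor and rennal make raxdor.
tovdor would need rennal and arcarc (R2), but arcarc is never obtained. arcarc would need tovdor and raxdor (R4), but tovdor is never obtained.

raxdor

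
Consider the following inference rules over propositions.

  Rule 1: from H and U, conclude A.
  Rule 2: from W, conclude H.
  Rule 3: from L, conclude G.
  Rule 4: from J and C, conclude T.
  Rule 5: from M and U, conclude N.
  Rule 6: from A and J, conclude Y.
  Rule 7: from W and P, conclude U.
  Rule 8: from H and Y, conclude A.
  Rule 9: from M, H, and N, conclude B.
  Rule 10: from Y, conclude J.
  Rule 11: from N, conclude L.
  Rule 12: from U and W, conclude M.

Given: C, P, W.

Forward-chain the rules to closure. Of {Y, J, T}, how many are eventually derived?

0

Y would need A and J (Rule 6), but J is never established.
J would need Y (Rule 10), but Y is never established.
T would need J and C (Rule 4), but J is never established.
None of the 3 are reached.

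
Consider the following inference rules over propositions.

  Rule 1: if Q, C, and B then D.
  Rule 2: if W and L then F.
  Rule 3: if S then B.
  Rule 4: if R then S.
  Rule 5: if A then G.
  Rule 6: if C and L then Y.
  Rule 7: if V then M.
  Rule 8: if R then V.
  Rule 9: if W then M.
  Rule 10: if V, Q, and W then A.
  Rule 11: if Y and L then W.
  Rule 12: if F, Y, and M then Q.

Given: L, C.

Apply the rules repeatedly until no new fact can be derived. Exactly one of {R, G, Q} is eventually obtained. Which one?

Q

From C and L, Rule 6 gives Y.
From Y and L, Rule 11 gives W.
From W and L, Rule 2 gives F.
W holds, so M follows (Rule 9).
From F, Y, and M, Rule 12 gives Q.
No rule produces R, and it is not given. G would need A (Rule 5), but A is never established.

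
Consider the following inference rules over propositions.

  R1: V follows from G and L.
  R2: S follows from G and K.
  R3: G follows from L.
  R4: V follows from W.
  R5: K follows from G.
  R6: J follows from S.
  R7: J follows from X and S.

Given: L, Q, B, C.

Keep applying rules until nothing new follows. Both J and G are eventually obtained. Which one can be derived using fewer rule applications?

G: L holds, so G follows (R3). [1 rule application]
J: From L, R3 gives G. From G, R5 gives K. From G and K, R2 gives S. S holds, so J follows (R6). [4 rule applications]
G needs fewer.

G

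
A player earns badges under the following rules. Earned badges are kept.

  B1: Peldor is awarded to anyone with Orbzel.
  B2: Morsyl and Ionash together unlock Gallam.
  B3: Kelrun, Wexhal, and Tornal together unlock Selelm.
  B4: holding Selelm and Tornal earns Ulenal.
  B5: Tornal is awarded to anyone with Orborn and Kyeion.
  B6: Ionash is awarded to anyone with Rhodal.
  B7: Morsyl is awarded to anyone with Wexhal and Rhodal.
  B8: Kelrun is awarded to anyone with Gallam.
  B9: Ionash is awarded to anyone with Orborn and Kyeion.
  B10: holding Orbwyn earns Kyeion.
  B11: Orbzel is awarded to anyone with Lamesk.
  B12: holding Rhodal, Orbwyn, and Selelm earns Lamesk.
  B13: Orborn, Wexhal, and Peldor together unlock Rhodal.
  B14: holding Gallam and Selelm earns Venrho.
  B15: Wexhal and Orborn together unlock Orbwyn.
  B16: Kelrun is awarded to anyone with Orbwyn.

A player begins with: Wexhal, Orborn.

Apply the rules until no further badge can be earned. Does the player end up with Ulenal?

Yes

With Wexhal and Orborn, Orbwyn is earned (B15).
With Orbwyn, Kyeion is earned (B10).
With Orbwyn, Kelrun is earned (B16).
With Orborn and Kyeion, Tornal is earned (B5).
With Kelrun, Wexhal, and Tornal, Selelm is earned (B3).
With Selelm and Tornal, Ulenal is earned (B4).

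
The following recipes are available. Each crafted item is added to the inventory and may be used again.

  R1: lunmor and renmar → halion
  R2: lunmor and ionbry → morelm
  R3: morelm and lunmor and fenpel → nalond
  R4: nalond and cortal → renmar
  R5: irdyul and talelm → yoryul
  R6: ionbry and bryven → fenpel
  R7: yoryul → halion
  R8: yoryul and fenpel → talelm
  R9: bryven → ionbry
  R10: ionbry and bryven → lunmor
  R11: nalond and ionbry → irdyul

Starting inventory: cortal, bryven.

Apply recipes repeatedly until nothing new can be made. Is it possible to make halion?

bryven → ionbry (R9).
Using R6, ionbry and bryven make fenpel.
ionbry and bryven → lunmor (R10).
lunmor and ionbry → morelm (R2).
morelm and lunmor and fenpel → nalond (R3).
nalond and cortal → renmar (R4).
Using R1, lunmor and renmar make halion.

Yes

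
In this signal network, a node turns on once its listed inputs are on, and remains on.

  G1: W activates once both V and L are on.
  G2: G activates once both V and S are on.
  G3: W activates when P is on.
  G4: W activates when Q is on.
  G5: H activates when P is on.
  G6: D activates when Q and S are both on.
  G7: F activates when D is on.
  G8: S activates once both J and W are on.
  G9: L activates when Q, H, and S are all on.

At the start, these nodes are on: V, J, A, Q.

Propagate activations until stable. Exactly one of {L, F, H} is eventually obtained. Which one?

F

Q is on, so W activates (G4).
J and W are on, so S activates (G8).
G6: Q and S on → D on.
G7: D on → F on.
L would need Q, H, and S (G9), but H never turns on. H would need P (G5), but P never turns on.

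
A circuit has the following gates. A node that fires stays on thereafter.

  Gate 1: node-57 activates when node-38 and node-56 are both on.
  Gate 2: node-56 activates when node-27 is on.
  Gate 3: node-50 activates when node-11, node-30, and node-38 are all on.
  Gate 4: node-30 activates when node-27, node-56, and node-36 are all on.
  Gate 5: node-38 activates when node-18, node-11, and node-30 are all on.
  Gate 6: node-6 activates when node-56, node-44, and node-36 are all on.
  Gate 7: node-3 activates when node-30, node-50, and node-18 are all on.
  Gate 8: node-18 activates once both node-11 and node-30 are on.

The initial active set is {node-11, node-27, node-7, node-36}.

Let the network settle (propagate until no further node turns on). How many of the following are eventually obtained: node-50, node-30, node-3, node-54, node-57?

4

node-27 is on, so node-56 activates (Gate 2).
Gate 4: node-27, node-56, and node-36 on → node-30 on.
node-11 and node-30 are on, so node-18 activates (Gate 8).
node-18, node-11, and node-30 are on, so node-38 activates (Gate 5).
node-38 and node-56 are on, so node-57 activates (Gate 1).
node-11, node-30, and node-38 are on, so node-50 activates (Gate 3).
node-30, node-50, and node-18 are on, so node-3 activates (Gate 7).
node-50: reached.
node-30: reached.
node-3: reached.
No rule produces node-54, and it is not given.
node-57: reached.
Reached: node-50, node-30, node-3, and node-57 — 4 of the 5.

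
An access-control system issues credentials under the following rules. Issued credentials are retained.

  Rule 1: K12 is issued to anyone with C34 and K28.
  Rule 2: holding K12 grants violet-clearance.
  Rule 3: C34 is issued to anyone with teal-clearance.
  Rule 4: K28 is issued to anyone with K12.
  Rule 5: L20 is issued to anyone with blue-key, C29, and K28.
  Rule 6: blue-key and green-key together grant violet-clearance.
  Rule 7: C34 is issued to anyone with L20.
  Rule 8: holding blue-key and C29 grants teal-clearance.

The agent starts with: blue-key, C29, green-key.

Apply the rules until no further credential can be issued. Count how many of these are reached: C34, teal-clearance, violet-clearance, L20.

Holding blue-key and C29 grants teal-clearance (Rule 8).
Holding blue-key and green-key grants violet-clearance (Rule 6).
Holding teal-clearance grants C34 (Rule 3).
C34: reached.
teal-clearance: reached.
violet-clearance: reached.
L20 would need blue-key, C29, and K28 (Rule 5), but K28 is never granted.
Reached: C34, teal-clearance, and violet-clearance — 3 of the 4.

3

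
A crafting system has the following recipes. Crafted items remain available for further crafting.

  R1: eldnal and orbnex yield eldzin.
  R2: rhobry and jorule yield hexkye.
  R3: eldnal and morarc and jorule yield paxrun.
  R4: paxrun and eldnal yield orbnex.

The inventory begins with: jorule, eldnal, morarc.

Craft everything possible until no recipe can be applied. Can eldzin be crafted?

Yes

Using R3, eldnal, morarc, and jorule make paxrun.
Using R4, paxrun and eldnal make orbnex.
Using R1, eldnal and orbnex make eldzin.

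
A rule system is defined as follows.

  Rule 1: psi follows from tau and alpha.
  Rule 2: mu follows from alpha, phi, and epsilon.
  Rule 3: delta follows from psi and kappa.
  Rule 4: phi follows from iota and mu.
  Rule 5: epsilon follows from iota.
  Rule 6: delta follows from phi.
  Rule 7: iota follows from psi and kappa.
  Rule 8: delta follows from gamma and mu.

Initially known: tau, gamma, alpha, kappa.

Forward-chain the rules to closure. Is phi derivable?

No

phi would need iota and mu (Rule 4), but mu is never established.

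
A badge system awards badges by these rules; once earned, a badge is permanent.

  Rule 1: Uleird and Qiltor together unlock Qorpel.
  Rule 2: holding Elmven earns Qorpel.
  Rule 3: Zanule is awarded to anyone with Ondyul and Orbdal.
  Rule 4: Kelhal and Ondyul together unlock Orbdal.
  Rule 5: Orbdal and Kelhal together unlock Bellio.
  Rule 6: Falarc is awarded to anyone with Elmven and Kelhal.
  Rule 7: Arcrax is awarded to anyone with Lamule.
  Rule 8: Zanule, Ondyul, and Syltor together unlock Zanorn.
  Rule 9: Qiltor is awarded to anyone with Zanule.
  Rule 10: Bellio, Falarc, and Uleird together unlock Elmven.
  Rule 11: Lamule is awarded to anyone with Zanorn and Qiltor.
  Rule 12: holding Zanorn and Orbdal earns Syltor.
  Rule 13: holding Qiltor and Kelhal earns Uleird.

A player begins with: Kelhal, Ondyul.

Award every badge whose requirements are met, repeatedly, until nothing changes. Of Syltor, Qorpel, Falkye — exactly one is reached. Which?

Qorpel

With Kelhal and Ondyul, Orbdal is earned (Rule 4).
With Ondyul and Orbdal, Zanule is earned (Rule 3).
With Zanule, Qiltor is earned (Rule 9).
With Qiltor and Kelhal, Uleird is earned (Rule 13).
With Uleird and Qiltor, Qorpel is earned (Rule 1).
Syltor would need Zanorn and Orbdal (Rule 12), but Zanorn is never earned. No rule produces Falkye, and it is not given.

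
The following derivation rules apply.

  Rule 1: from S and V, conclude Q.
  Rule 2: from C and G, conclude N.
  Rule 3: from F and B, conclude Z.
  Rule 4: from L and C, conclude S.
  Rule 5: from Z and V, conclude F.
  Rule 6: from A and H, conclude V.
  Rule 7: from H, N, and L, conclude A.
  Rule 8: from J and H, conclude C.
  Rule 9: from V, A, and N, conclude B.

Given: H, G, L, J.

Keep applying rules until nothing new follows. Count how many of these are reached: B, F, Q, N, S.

4

From J and H, Rule 8 gives C.
From C and G, Rule 2 gives N.
From L and C, Rule 4 gives S.
From H, N, and L, Rule 7 gives A.
From A and H, Rule 6 gives V.
From V, A, and N, Rule 9 gives B.
S and V hold, so Q follows (Rule 1).
B: reached.
F would need Z and V (Rule 5), but Z is never established.
Q: reached.
N: reached.
S: reached.
Reached: B, Q, N, and S — 4 of the 5.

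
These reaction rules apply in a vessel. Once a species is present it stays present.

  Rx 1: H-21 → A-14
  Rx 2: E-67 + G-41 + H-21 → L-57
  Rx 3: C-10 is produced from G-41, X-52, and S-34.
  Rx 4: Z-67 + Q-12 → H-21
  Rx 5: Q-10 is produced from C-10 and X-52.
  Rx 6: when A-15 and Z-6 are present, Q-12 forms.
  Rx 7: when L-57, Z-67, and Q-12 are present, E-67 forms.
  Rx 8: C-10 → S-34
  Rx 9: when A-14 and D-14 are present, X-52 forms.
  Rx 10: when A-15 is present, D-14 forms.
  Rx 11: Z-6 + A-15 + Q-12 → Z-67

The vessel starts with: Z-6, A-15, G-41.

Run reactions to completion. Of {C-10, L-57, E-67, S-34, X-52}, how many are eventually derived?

1

A-15 present → D-14 forms (Rx 10).
A-15 and Z-6 present → Q-12 forms (Rx 6).
Z-6, A-15, and Q-12 present → Z-67 forms (Rx 11).
Z-67 and Q-12 present → H-21 forms (Rx 4).
H-21 present → A-14 forms (Rx 1).
A-14 and D-14 present → X-52 forms (Rx 9).
C-10 would need G-41, X-52, and S-34 (Rx 3), but S-34 never forms.
L-57 would need E-67, G-41, and H-21 (Rx 2), but E-67 never forms.
E-67 would need L-57, Z-67, and Q-12 (Rx 7), but L-57 never forms.
S-34 would need C-10 (Rx 8), but C-10 never forms.
X-52: reached.
Reached: X-52 — 1 of the 5.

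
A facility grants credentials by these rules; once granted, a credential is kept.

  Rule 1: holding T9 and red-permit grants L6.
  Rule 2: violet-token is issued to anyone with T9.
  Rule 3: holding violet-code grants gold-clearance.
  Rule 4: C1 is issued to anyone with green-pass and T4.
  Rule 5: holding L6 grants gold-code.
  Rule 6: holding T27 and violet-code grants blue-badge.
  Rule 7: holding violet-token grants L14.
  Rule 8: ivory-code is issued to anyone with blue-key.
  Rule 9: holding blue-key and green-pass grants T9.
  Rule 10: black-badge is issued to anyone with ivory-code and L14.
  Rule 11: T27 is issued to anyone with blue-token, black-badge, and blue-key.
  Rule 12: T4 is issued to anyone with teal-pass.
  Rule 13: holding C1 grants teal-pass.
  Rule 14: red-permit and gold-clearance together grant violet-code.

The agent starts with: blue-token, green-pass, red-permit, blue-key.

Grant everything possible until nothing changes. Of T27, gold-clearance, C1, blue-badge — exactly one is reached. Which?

T27

Holding blue-key and green-pass grants T9 (Rule 9).
Holding blue-key grants ivory-code (Rule 8).
Holding T9 grants violet-token (Rule 2).
Holding violet-token grants L14 (Rule 7).
Holding ivory-code and L14 grants black-badge (Rule 10).
Holding blue-token, black-badge, and blue-key grants T27 (Rule 11).
gold-clearance would need violet-code (Rule 3), but violet-code is never granted. C1 would need green-pass and T4 (Rule 4), but T4 is never granted. blue-badge would need T27 and violet-code (Rule 6), but violet-code is never granted.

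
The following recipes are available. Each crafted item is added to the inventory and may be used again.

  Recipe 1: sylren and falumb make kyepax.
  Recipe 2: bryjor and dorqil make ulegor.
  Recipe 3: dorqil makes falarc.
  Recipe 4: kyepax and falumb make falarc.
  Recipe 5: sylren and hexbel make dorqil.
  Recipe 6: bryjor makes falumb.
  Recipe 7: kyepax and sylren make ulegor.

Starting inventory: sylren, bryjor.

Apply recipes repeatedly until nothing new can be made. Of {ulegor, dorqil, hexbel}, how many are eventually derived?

Using Recipe 6, bryjor makes falumb.
Using Recipe 1, sylren and falumb make kyepax.
Using Recipe 7, kyepax and sylren make ulegor.
ulegor: reached.
dorqil would need sylren and hexbel (Recipe 5), but hexbel is never obtained.
No rule produces hexbel, and it is not given.
Reached: ulegor — 1 of the 3.

1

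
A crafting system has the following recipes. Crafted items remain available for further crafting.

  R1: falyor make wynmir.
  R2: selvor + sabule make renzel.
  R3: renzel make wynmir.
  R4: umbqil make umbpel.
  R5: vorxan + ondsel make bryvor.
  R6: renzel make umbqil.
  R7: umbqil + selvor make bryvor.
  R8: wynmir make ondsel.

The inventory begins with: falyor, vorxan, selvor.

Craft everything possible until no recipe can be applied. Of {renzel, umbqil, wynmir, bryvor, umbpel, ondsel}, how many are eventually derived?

falyor → wynmir (R1).
wynmir → ondsel (R8).
Using R5, vorxan and ondsel make bryvor.
renzel would need selvor and sabule (R2), but sabule is never obtained.
umbqil would need renzel (R6), but renzel is never obtained.
wynmir: reached.
bryvor: reached.
umbpel would need umbqil (R4), but umbqil is never obtained.
ondsel: reached.
Reached: wynmir, bryvor, and ondsel — 3 of the 6.

3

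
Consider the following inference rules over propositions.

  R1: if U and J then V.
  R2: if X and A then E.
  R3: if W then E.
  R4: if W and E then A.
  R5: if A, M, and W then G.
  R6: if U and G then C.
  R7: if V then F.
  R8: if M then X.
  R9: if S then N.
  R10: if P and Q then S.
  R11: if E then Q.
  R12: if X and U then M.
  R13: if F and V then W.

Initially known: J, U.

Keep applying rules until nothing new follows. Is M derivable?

No

M would need X and U (R12), but X is never established.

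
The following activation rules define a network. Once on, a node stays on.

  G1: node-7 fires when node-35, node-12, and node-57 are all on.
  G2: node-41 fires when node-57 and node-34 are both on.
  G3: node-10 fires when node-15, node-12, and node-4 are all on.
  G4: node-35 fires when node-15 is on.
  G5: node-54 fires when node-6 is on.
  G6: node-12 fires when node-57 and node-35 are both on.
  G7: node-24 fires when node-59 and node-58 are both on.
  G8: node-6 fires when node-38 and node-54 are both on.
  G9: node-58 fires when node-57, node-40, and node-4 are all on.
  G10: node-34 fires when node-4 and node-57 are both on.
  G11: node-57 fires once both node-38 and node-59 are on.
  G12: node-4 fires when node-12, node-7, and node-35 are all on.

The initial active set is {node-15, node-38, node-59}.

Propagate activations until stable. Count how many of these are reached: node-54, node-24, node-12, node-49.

1

node-15 is on, so node-35 fires (G4).
node-38 and node-59 are on, so node-57 fires (G11).
node-57 and node-35 are on, so node-12 fires (G6).
node-54 would need node-6 (G5), but node-6 never turns on.
node-24 would need node-59 and node-58 (G7), but node-58 never turns on.
node-12: reached.
No rule produces node-49, and it is not given.
Reached: node-12 — 1 of the 4.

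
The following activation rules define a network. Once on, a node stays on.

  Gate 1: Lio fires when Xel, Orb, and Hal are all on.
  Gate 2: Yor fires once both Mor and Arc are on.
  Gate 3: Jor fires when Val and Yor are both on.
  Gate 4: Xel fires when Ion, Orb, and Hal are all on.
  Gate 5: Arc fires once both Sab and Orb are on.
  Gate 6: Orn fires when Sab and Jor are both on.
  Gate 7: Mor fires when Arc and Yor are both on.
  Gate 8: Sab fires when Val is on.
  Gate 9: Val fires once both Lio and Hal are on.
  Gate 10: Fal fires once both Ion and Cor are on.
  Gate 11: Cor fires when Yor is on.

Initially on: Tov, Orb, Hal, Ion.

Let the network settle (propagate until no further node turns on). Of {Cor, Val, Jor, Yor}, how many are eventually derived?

Ion, Orb, and Hal are on, so Xel fires (Gate 4).
Gate 1: Xel, Orb, and Hal on → Lio on.
Gate 9: Lio and Hal on → Val on.
Cor would need Yor (Gate 11), but Yor never turns on.
Val: reached.
Jor would need Val and Yor (Gate 3), but Yor never turns on.
Yor would need Mor and Arc (Gate 2), but Mor never turns on.
Reached: Val — 1 of the 4.

1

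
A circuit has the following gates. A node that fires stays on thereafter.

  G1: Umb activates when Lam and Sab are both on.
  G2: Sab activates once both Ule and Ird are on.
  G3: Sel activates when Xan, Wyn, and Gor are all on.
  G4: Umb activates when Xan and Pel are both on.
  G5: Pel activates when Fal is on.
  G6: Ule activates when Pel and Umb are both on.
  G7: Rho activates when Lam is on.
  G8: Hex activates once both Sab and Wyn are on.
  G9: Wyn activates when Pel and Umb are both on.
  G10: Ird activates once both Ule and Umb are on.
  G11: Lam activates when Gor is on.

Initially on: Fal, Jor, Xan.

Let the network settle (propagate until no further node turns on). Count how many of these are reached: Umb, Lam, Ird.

2

Fal is on, so Pel activates (G5).
Xan and Pel are on, so Umb activates (G4).
Pel and Umb are on, so Ule activates (G6).
Ule and Umb are on, so Ird activates (G10).
Umb: reached.
Lam would need Gor (G11), but Gor never turns on.
Ird: reached.
Reached: Umb and Ird — 2 of the 3.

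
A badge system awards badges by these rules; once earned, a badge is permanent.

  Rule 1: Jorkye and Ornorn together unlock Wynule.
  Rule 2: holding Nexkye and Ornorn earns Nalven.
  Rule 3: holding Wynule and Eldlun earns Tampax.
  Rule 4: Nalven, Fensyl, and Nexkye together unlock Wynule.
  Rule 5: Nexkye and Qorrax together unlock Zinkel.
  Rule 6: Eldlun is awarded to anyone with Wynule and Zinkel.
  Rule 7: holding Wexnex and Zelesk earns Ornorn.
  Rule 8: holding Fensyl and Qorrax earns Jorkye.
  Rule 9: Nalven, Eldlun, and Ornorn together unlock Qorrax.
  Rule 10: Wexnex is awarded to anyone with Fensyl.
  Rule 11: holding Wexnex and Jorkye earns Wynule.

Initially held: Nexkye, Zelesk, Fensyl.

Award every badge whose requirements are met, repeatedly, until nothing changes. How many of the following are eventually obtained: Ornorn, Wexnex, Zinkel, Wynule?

3

With Fensyl, Wexnex is earned (Rule 10).
With Wexnex and Zelesk, Ornorn is earned (Rule 7).
With Nexkye and Ornorn, Nalven is earned (Rule 2).
With Nalven, Fensyl, and Nexkye, Wynule is earned (Rule 4).
Ornorn: reached.
Wexnex: reached.
Zinkel would need Nexkye and Qorrax (Rule 5), but Qorrax is never earned.
Wynule: reached.
Reached: Ornorn, Wexnex, and Wynule — 3 of the 4.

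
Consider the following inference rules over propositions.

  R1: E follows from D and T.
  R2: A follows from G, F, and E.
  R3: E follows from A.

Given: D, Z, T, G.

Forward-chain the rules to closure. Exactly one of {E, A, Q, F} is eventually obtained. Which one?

E

From D and T, R1 gives E.
No rule produces F, and it is not given. A would need G, F, and E (R2), but F is never established. No rule produces Q, and it is not given.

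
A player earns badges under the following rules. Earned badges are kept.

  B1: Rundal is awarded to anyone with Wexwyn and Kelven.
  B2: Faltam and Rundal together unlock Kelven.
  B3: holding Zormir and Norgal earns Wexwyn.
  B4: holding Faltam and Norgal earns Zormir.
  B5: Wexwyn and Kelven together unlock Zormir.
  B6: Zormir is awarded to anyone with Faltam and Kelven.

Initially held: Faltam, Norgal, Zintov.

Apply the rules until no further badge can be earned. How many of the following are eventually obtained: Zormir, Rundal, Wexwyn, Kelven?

With Faltam and Norgal, Zormir is earned (B4).
With Zormir and Norgal, Wexwyn is earned (B3).
Zormir: reached.
Rundal would need Wexwyn and Kelven (B1), but Kelven is never earned.
Wexwyn: reached.
Kelven would need Faltam and Rundal (B2), but Rundal is never earned.
Reached: Zormir and Wexwyn — 2 of the 4.

2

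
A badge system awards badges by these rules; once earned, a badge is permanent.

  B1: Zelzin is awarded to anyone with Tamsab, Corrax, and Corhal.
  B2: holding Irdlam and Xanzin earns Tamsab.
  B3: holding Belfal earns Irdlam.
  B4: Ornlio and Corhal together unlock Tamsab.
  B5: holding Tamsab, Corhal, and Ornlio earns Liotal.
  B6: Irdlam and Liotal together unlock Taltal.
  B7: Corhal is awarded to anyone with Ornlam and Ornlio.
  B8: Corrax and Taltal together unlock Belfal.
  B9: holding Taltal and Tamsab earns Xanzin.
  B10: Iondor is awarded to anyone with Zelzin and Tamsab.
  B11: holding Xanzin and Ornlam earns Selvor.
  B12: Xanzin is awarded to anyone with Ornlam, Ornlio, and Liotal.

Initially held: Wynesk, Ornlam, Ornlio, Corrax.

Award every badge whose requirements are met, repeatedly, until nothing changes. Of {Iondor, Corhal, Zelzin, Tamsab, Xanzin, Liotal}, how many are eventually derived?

6

With Ornlam and Ornlio, Corhal is earned (B7).
With Ornlio and Corhal, Tamsab is earned (B4).
With Tamsab, Corhal, and Ornlio, Liotal is earned (B5).
With Tamsab, Corrax, and Corhal, Zelzin is earned (B1).
With Ornlam, Ornlio, and Liotal, Xanzin is earned (B12).
With Zelzin and Tamsab, Iondor is earned (B10).
Iondor: reached.
Corhal: reached.
Zelzin: reached.
Tamsab: reached.
Xanzin: reached.
Liotal: reached.
All 6 are reached.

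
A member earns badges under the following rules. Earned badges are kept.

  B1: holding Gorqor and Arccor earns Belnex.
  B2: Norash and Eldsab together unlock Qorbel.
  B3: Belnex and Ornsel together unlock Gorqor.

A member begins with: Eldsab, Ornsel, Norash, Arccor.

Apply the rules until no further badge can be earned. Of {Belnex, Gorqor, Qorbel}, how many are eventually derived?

With Norash and Eldsab, Qorbel is earned (B2).
Belnex would need Gorqor and Arccor (B1), but Gorqor is never earned.
Gorqor would need Belnex and Ornsel (B3), but Belnex is never earned.
Qorbel: reached.
Reached: Qorbel — 1 of the 3.

1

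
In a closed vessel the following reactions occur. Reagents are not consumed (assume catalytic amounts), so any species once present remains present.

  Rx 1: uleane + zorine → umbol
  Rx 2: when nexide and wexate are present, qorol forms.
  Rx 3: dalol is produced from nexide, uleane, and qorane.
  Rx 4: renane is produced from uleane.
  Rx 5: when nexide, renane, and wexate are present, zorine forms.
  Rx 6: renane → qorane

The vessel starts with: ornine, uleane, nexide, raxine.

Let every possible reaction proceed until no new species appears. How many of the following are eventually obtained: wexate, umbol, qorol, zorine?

0

No rule produces wexate, and it is not given.
umbol would need uleane and zorine (Rx 1), but zorine never forms.
qorol would need nexide and wexate (Rx 2), but wexate never forms.
zorine would need nexide, renane, and wexate (Rx 5), but wexate never forms.
None of the 4 are reached.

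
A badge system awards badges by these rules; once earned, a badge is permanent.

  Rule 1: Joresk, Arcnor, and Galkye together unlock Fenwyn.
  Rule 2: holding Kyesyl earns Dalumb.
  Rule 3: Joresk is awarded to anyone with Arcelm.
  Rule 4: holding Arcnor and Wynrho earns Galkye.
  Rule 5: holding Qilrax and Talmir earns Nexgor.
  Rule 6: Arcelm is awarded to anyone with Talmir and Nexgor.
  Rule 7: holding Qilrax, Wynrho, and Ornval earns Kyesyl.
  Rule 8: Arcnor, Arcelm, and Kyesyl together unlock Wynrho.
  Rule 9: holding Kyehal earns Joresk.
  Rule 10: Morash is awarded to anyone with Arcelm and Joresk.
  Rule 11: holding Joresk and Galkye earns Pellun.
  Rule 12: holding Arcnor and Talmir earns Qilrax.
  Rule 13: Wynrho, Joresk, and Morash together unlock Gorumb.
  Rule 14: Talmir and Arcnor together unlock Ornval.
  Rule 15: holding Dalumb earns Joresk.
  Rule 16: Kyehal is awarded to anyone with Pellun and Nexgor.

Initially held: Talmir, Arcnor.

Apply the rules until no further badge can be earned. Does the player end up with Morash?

Yes

With Arcnor and Talmir, Qilrax is earned (Rule 12).
With Qilrax and Talmir, Nexgor is earned (Rule 5).
With Talmir and Nexgor, Arcelm is earned (Rule 6).
With Arcelm, Joresk is earned (Rule 3).
With Arcelm and Joresk, Morash is earned (Rule 10).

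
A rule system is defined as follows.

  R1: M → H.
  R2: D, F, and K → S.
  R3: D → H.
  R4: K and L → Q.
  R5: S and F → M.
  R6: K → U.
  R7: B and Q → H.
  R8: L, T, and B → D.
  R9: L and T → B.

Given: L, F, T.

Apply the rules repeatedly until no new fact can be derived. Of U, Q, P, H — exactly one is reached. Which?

H

L and T hold, so B follows (R9).
L, T, and B hold, so D follows (R8).
D holds, so H follows (R3).
Q would need K and L (R4), but K is never established. U would need K (R6), but K is never established. No rule produces P, and it is not given.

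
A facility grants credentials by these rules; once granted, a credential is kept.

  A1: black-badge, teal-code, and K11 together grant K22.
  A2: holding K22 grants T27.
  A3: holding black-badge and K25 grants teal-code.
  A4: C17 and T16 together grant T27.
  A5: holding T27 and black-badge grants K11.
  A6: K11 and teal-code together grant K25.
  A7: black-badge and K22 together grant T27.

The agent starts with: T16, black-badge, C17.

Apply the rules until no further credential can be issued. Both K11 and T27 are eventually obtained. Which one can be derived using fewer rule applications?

T27

T27: Holding C17 and T16 grants T27 (A4). [1 rule application]
K11: Holding C17 and T16 grants T27 (A4). Holding T27 and black-badge grants K11 (A5). [2 rule applications]
T27 needs fewer.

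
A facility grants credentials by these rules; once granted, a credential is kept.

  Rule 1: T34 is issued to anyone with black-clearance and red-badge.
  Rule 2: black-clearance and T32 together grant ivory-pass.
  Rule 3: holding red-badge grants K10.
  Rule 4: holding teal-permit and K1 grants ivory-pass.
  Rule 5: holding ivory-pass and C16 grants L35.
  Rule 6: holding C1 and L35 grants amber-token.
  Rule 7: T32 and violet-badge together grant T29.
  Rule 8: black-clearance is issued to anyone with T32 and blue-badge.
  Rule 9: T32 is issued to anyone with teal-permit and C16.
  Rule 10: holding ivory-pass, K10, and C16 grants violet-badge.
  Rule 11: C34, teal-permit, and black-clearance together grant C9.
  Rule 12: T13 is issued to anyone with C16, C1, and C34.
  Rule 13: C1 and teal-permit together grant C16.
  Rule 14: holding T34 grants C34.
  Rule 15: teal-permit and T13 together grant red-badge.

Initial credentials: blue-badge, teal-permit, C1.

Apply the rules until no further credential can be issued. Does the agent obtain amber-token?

Yes

Holding C1 and teal-permit grants C16 (Rule 13).
Holding teal-permit and C16 grants T32 (Rule 9).
Holding T32 and blue-badge grants black-clearance (Rule 8).
Holding black-clearance and T32 grants ivory-pass (Rule 2).
Holding ivory-pass and C16 grants L35 (Rule 5).
Holding C1 and L35 grants amber-token (Rule 6).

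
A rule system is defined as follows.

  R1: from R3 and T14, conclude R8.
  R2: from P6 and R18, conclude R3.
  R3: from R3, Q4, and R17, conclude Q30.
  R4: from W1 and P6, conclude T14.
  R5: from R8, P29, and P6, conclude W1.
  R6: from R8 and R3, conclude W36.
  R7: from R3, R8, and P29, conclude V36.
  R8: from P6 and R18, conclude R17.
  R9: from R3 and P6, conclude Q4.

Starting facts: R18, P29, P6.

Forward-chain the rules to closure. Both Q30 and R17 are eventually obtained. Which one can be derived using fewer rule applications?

R17: From P6 and R18, R8 gives R17. [1 rule application]
Q30: P6 and R18 hold, so R17 follows (R8). From P6 and R18, R2 gives R3. R3 and P6 hold, so Q4 follows (R9). R3, Q4, and R17 hold, so Q30 follows (R3). [4 rule applications]
R17 needs fewer.

R17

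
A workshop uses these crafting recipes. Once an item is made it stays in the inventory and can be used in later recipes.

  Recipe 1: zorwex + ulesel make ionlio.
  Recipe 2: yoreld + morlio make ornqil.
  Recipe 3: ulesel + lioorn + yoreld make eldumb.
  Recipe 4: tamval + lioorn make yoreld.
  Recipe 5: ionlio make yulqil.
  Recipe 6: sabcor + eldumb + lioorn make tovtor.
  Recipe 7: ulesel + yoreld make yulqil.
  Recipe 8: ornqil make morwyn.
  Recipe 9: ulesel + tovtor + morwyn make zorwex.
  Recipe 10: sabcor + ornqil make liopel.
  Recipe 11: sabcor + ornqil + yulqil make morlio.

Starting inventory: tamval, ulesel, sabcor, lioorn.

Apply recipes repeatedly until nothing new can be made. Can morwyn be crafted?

No

morwyn would need ornqil (Recipe 8), but ornqil is never obtained.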